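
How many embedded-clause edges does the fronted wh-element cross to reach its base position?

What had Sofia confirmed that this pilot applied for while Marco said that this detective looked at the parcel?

1

"what" is extracted from the PP object of "applied".
Boundaries crossed, outermost first: [that] — 1 in total.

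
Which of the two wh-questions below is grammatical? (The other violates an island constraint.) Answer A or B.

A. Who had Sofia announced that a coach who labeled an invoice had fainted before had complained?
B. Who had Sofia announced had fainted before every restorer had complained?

In A, the wh-phrase is extracted from inside an adjunct island (introduced by "before"), which blocks movement.
In B, the extraction path crosses only that-complement boundaries, which are transparent.
So B is grammatical.

B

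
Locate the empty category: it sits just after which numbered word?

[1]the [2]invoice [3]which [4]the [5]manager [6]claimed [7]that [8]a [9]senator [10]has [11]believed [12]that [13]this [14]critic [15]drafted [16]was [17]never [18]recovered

The displaced element is "the invoice" (word 2).
It is linked across 2 clause boundaries (that → that).
It functions as the direct object of "drafted", so the gap sits immediately after word 15 ("drafted").
Base order: The manager claimed that a senator has believed that this critic drafted the invoice.

15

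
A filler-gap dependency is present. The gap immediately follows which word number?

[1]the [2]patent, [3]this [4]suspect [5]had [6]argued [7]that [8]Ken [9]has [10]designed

10

The displaced element is "the patent" (word 2).
It is linked across 1 clause boundary (that).
It functions as the direct object of "designed", so the gap sits immediately after word 10 ("designed").
Base order: This suspect had argued that Ken has designed the patent.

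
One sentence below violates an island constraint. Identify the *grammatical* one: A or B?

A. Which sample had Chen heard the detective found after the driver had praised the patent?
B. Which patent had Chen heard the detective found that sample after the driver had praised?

A

In B, the wh-phrase is extracted from inside an adjunct island (introduced by "after"), which blocks movement.
In A, the extraction path crosses only that-complement boundaries, which are transparent.
So A is grammatical.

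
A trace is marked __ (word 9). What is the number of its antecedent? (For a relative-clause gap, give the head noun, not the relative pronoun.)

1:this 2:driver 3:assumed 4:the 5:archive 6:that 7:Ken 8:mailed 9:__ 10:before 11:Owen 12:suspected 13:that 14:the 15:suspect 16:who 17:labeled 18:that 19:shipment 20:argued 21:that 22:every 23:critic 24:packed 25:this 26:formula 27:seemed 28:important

The gap at 9 is the object of "mailed", inside a relative clause.
The relative pronoun is "that" (word 6); it is bound by the head noun immediately before it.
Its filler is the head noun "archive", at word 5.

5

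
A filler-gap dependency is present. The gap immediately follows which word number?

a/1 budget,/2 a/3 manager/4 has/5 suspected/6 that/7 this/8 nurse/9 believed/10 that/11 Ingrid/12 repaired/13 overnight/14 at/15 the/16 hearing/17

The displaced element is "a budget" (word 2).
It is linked across 2 clause boundaries (that → that).
It functions as the direct object of "repaired", so the gap sits immediately after word 13 ("repaired").
Base order: A manager has suspected that this nurse believed that Ingrid repaired a budget overnight at the hearing.

13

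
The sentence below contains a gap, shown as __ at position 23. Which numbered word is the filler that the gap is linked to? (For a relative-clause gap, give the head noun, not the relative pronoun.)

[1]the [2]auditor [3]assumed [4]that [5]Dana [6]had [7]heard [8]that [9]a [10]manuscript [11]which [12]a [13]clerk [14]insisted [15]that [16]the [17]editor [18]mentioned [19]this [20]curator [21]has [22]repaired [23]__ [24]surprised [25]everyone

The gap at 23 is the object of "repaired", inside a relative clause.
The relative pronoun is "which" (word 11); it is bound by the head noun immediately before it.
Its filler is the head noun "manuscript", at word 10.

10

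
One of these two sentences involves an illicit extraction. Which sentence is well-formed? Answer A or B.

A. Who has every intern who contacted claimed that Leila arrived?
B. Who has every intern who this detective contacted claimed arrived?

B

In A, the wh-phrase is extracted from inside a complex-NP island (relative clause) (introduced by "who"), which blocks movement.
In B, the extraction path crosses only that-complement boundaries, which are transparent.
So B is grammatical.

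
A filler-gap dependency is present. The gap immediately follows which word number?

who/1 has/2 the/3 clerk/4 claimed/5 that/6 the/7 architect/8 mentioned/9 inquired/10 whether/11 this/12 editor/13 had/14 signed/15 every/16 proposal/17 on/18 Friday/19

9

The displaced element is "who" (word 1).
It is linked across 2 clause boundaries (that → Ø).
It functions as the subject of "inquired", so the gap sits immediately after word 9 ("mentioned").
Base order: The clerk has claimed that the architect mentioned that who inquired whether this editor had signed every proposal on Friday.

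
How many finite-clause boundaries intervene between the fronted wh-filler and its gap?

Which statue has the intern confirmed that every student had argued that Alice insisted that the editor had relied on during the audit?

3

"which statue" is extracted from the PP object of "relied".
Boundaries crossed, outermost first: [that], [that], [that] — 3 in total.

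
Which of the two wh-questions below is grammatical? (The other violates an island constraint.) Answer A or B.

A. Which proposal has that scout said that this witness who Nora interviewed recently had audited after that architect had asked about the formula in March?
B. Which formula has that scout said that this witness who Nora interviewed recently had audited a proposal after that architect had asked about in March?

In B, the wh-phrase is extracted from inside an adjunct island (introduced by "after"), which blocks movement.
In A, the extraction path crosses only that-complement boundaries, which are transparent.
So A is grammatical.

A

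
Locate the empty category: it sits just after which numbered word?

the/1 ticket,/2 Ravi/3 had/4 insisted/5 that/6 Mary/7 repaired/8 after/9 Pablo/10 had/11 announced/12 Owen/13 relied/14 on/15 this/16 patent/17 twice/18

The displaced element is "the ticket" (word 2).
It is linked across 1 clause boundary (that).
It functions as the direct object of "repaired", so the gap sits immediately after word 8 ("repaired").
Base order: Ravi had insisted that Mary repaired the ticket after Pablo had announced Owen relied on this patent twice.

8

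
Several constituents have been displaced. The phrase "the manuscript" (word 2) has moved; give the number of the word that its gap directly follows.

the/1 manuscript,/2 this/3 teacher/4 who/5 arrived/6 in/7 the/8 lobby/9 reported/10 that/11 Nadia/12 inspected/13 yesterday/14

13

The displaced element is "the manuscript" (word 2).
It is linked across 1 clause boundary (that).
It functions as the direct object of "inspected", so the gap sits immediately after word 13 ("inspected").
Base order: This teacher who arrived in the lobby reported that Nadia inspected the manuscript yesterday.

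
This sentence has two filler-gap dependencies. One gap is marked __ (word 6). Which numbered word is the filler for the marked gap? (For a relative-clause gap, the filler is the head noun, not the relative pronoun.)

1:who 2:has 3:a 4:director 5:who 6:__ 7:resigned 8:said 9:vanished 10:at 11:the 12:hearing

4

The marked gap is inside the relative clause, the subject of "resigned".
Its filler is the head noun "director" (via "who"), at word 4.
(The other dependency links word 1 to a gap after word 8.)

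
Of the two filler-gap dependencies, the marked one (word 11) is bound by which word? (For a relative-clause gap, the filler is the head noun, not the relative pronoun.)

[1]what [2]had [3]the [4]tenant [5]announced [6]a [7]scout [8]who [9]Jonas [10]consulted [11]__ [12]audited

7

The marked gap is inside the relative clause, the direct object of "consulted".
Its filler is the head noun "scout" (via "who"), at word 7.
(The other dependency links word 1 to a gap after word 12.)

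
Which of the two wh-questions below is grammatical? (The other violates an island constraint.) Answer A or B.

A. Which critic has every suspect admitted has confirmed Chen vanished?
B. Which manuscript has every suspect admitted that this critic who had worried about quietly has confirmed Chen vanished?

A

In B, the wh-phrase is extracted from inside a complex-NP island (relative clause) (introduced by "who"), which blocks movement.
In A, the extraction path crosses only that-complement boundaries, which are transparent.
So A is grammatical.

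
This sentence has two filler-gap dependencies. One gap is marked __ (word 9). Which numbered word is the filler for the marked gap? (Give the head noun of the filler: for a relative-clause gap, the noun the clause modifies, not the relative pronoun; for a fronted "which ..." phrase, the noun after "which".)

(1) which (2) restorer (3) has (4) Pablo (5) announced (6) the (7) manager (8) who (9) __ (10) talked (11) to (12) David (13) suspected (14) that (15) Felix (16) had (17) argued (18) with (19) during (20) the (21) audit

7

The marked gap is inside the relative clause, the subject of "talked".
Its filler is the head noun "manager" (via "who"), at word 7.
(The other dependency links word 2 to a gap after word 18.)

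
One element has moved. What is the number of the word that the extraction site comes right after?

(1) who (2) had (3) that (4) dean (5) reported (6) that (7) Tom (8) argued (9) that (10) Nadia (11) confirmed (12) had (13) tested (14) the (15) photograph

11

The displaced element is "who" (word 1).
It is linked across 3 clause boundaries (that → that → Ø).
It functions as the subject of "tested", so the gap sits immediately after word 11 ("confirmed").
Base order: That dean had reported that Tom argued that Nadia confirmed that who had tested the photograph.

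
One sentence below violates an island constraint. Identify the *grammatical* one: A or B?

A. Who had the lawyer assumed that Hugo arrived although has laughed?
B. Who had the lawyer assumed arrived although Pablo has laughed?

B

In A, the wh-phrase is extracted from inside an adjunct island (introduced by "although"), which blocks movement.
In B, the extraction path crosses only that-complement boundaries, which are transparent.
So B is grammatical.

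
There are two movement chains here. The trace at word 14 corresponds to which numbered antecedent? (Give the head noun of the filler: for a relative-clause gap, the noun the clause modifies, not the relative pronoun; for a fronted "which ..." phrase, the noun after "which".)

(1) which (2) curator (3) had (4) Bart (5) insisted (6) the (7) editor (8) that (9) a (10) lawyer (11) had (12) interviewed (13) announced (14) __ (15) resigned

2

The marked gap is the subject of "resigned".
Its filler is the fronted wh-phrase "which curator", at word 2.
(The other dependency links word 7 to a gap after word 12.)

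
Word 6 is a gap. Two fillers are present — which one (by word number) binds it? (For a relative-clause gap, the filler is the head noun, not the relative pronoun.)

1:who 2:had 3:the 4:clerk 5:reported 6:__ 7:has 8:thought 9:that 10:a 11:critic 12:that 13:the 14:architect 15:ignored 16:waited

1

The marked gap is the subject of "thought".
Its filler is the fronted wh-phrase "who", at word 1.
(The other dependency links word 11 to a gap after word 15.)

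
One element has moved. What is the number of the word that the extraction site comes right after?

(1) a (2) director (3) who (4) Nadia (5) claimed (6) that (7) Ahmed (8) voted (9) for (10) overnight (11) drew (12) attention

9

The displaced element is "a director" (word 2).
It is linked across 1 clause boundary (that).
It functions as the object of the preposition "for" of "voted", so the gap sits immediately after word 9 ("for").
Base order: Nadia claimed that Ahmed voted for a director overnight.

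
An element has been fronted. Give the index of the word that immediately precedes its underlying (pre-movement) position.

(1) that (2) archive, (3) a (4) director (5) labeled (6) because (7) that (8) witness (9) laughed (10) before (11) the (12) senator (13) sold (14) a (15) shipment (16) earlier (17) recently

The displaced element is "that archive" (word 2).
It functions as the direct object of "labeled", so the gap sits immediately after word 5 ("labeled").
Base order: A director labeled that archive because that witness laughed before the senator sold a shipment earlier recently.

5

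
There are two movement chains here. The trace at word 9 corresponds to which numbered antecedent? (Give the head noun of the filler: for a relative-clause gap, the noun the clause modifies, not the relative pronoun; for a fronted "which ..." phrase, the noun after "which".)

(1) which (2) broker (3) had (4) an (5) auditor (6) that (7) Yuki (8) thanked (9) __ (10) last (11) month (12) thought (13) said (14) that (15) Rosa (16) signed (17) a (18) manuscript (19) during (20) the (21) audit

The marked gap is inside the relative clause, the direct object of "thanked".
Its filler is the head noun "auditor" (via "that"), at word 5.
(The other dependency links word 2 to a gap after word 12.)

5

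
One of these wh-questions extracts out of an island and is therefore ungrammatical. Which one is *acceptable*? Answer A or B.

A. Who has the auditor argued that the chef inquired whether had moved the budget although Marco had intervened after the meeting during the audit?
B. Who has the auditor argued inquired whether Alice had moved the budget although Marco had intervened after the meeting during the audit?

In A, the wh-phrase is extracted from inside a wh-island (introduced by "whether"), which blocks movement.
In B, the extraction path crosses only that-complement boundaries, which are transparent.
So B is grammatical.

B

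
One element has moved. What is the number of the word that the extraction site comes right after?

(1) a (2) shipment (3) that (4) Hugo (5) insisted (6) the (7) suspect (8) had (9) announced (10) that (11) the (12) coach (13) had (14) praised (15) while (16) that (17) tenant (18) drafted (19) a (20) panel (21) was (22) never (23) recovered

The displaced element is "a shipment" (word 2).
It is linked across 2 clause boundaries (Ø → that).
It functions as the direct object of "praised", so the gap sits immediately after word 14 ("praised").
Base order: Hugo insisted the suspect had announced that the coach had praised a shipment while that tenant drafted a panel.

14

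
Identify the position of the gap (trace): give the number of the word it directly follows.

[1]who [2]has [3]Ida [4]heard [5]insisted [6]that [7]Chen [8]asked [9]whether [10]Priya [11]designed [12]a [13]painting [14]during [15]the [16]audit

4

The displaced element is "who" (word 1).
It is linked across 1 clause boundary (Ø).
It functions as the subject of "insisted", so the gap sits immediately after word 4 ("heard").
Base order: Ida has heard who insisted that Chen asked whether Priya designed a painting during the audit.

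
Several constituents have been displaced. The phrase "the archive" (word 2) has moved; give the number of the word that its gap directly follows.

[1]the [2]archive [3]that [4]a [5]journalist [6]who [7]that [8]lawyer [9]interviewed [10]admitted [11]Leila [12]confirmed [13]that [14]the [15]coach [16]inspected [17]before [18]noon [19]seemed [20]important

The displaced element is "the archive" (word 2).
It is linked across 2 clause boundaries (Ø → that).
It functions as the direct object of "inspected", so the gap sits immediately after word 16 ("inspected").
Base order: A journalist who that lawyer interviewed admitted Leila confirmed that the coach inspected the archive before noon.

16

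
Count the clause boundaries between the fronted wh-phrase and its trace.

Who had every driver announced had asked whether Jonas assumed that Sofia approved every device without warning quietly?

"who" is extracted from the subject of "asked".
Boundaries crossed, outermost first: [Ø] — 1 in total.

1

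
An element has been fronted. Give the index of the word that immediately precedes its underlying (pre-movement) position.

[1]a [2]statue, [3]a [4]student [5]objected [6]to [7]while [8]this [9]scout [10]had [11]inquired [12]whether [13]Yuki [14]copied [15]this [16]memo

6

The displaced element is "a statue" (word 2).
It functions as the object of the preposition "to" of "objected", so the gap sits immediately after word 6 ("to").
Base order: A student objected to a statue while this scout had inquired whether Yuki copied this memo.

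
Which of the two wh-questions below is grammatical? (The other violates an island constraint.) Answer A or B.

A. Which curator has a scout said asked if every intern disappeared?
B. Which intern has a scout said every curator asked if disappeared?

In B, the wh-phrase is extracted from inside a wh-island (introduced by "if"), which blocks movement.
In A, the extraction path crosses only that-complement boundaries, which are transparent.
So A is grammatical.

A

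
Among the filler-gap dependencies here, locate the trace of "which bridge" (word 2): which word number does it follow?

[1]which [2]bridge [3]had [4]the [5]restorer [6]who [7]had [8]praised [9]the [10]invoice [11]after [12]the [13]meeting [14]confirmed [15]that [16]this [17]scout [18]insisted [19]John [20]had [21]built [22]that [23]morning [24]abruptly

The displaced element is "which bridge" (word 2).
It is linked across 2 clause boundaries (that → Ø).
It functions as the direct object of "built", so the gap sits immediately after word 21 ("built").
Base order: The restorer who had praised the invoice after the meeting had confirmed that this scout insisted John had built which bridge that morning abruptly.

21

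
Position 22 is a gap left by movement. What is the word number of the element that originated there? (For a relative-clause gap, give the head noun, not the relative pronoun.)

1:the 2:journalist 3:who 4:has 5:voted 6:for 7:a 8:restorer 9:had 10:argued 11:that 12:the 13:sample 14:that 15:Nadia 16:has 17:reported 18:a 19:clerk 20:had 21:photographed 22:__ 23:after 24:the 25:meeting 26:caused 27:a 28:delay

13

The gap at 22 is the object of "photographed", inside a relative clause.
The relative pronoun is "that" (word 14); it is bound by the head noun immediately before it.
Its filler is the head noun "sample", at word 13.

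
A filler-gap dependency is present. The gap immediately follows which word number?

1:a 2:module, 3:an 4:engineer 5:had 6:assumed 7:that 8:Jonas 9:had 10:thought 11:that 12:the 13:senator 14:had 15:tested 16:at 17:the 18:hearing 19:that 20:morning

15

The displaced element is "a module" (word 2).
It is linked across 2 clause boundaries (that → that).
It functions as the direct object of "tested", so the gap sits immediately after word 15 ("tested").
Base order: An engineer had assumed that Jonas had thought that the senator had tested a module at the hearing that morning.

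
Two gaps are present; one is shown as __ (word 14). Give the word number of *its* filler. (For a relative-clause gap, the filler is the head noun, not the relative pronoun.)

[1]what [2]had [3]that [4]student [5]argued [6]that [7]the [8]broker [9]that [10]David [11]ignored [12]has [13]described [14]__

1

The marked gap is the direct object of "described".
Its filler is the fronted wh-phrase "what", at word 1.
(The other dependency links word 8 to a gap after word 11.)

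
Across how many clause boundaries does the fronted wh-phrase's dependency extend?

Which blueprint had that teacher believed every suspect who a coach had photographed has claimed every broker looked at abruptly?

"which blueprint" is extracted from the PP object of "looked".
Boundaries crossed, outermost first: [Ø], [Ø] — 2 in total.

2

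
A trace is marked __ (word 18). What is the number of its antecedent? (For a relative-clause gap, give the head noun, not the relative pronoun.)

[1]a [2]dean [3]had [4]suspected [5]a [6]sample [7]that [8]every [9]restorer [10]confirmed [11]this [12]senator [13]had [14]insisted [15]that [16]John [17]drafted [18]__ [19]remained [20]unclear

The gap at 18 is the object of "drafted", inside a relative clause.
The relative pronoun is "that" (word 7); it is bound by the head noun immediately before it.
Its filler is the head noun "sample", at word 6.

6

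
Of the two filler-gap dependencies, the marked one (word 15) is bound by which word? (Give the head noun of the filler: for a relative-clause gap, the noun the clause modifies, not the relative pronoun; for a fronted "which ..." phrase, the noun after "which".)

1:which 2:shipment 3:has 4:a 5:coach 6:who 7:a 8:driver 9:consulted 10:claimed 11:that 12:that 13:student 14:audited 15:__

The marked gap is the direct object of "audited".
Its filler is the fronted wh-phrase "which shipment", at word 2.
(The other dependency links word 5 to a gap after word 9.)

2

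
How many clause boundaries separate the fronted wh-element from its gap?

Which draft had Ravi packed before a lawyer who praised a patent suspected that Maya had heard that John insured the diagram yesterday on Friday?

"which draft" originates inside the matrix clause — no clause boundary is crossed.

0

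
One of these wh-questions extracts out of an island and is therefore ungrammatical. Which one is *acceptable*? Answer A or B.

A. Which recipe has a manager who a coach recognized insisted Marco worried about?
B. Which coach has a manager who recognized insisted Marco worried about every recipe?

A

In B, the wh-phrase is extracted from inside a complex-NP island (relative clause) (introduced by "who"), which blocks movement.
In A, the extraction path crosses only that-complement boundaries, which are transparent.
So A is grammatical.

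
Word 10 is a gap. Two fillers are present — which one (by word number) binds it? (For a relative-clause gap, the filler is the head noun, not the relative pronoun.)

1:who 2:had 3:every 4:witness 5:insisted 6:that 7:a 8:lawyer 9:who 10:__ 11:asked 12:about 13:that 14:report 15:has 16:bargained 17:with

The marked gap is inside the relative clause, the subject of "asked".
Its filler is the head noun "lawyer" (via "who"), at word 8.
(The other dependency links word 1 to a gap after word 17.)

8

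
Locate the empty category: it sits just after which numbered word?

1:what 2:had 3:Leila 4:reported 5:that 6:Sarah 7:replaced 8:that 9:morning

The displaced element is "what" (word 1).
It is linked across 1 clause boundary (that).
It functions as the direct object of "replaced", so the gap sits immediately after word 7 ("replaced").
Base order: Leila had reported that Sarah replaced what that morning.

7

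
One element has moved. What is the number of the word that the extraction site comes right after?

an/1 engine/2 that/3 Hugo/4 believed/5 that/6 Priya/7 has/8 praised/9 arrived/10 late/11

The displaced element is "an engine" (word 2).
It is linked across 1 clause boundary (that).
It functions as the direct object of "praised", so the gap sits immediately after word 9 ("praised").
Base order: Hugo believed that Priya has praised an engine.

9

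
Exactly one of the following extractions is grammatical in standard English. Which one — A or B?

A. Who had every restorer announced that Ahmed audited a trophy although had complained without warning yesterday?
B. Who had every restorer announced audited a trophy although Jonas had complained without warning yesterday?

In A, the wh-phrase is extracted from inside an adjunct island (introduced by "although"), which blocks movement.
In B, the extraction path crosses only that-complement boundaries, which are transparent.
So B is grammatical.

B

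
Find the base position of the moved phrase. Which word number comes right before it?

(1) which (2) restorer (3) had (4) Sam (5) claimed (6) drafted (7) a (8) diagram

The displaced element is "which restorer" (word 2).
It is linked across 1 clause boundary (Ø).
It functions as the subject of "drafted", so the gap sits immediately after word 5 ("claimed").
Base order: Sam had claimed that which restorer drafted a diagram.

5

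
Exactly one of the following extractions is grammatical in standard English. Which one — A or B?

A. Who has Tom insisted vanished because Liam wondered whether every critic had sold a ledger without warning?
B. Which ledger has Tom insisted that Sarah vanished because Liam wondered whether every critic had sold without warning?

A

In B, the wh-phrase is extracted from inside an adjunct island (introduced by "because"), which blocks movement.
In A, the extraction path crosses only that-complement boundaries, which are transparent.
So A is grammatical.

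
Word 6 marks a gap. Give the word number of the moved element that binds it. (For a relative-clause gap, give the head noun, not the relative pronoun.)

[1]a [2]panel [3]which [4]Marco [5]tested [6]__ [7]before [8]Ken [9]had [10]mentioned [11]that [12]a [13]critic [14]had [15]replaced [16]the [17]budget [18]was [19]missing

The gap at 6 is the object of "tested", inside a relative clause.
The relative pronoun is "which" (word 3); it is bound by the head noun immediately before it.
Its filler is the head noun "panel", at word 2.

2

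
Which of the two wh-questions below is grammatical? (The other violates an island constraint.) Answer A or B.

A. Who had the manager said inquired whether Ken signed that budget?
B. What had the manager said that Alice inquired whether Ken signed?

In B, the wh-phrase is extracted from inside a wh-island (introduced by "whether"), which blocks movement.
In A, the extraction path crosses only that-complement boundaries, which are transparent.
So A is grammatical.

A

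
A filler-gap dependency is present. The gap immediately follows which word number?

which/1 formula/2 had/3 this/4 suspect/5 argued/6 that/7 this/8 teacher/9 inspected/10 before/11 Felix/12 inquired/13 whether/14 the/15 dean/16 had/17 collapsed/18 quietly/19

10

The displaced element is "which formula" (word 2).
It is linked across 1 clause boundary (that).
It functions as the direct object of "inspected", so the gap sits immediately after word 10 ("inspected").
Base order: This suspect had argued that this teacher inspected which formula before Felix inquired whether the dean had collapsed quietly.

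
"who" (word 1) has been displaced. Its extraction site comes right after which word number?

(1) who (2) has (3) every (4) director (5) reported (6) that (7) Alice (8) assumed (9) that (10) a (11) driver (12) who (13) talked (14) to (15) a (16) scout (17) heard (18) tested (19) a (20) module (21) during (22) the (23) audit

17

The displaced element is "who" (word 1).
It is linked across 3 clause boundaries (that → that → Ø).
It functions as the subject of "tested", so the gap sits immediately after word 17 ("heard").
Base order: Every director has reported that Alice assumed that a driver who talked to a scout heard that who tested a module during the audit.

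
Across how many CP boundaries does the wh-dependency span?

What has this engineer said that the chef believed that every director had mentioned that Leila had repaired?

"what" is extracted from the object of "repaired".
Boundaries crossed, outermost first: [that], [that], [that] — 3 in total.

3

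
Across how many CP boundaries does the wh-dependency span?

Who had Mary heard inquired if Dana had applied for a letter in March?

"who" is extracted from the subject of "inquired".
Boundaries crossed, outermost first: [Ø] — 1 in total.

1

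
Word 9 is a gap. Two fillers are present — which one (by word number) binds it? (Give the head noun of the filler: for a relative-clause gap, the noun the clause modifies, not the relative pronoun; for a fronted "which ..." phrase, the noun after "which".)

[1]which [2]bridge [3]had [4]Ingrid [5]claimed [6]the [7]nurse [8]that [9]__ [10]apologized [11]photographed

The marked gap is inside the relative clause, the subject of "apologized".
Its filler is the head noun "nurse" (via "that"), at word 7.
(The other dependency links word 2 to a gap after word 11.)

7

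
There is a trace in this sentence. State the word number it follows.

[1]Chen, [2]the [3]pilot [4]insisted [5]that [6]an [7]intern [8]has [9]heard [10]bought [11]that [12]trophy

9

The displaced element is "Chen" (word 1).
It is linked across 2 clause boundaries (that → Ø).
It functions as the subject of "bought", so the gap sits immediately after word 9 ("heard").
Base order: The pilot insisted that an intern has heard Chen bought that trophy.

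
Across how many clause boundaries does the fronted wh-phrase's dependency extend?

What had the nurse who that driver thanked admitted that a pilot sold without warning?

1

"what" is extracted from the object of "sold".
Boundaries crossed, outermost first: [that] — 1 in total.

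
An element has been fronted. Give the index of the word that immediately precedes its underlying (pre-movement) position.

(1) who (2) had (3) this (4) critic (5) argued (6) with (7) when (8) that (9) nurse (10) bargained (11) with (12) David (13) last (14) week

The displaced element is "who" (word 1).
It functions as the object of the preposition "with" of "argued", so the gap sits immediately after word 6 ("with").
Base order: This critic had argued with who when that nurse bargained with David last week.

6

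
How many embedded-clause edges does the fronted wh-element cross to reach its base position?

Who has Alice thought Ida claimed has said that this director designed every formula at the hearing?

2

"who" is extracted from the subject of "said".
Boundaries crossed, outermost first: [Ø], [Ø] — 2 in total.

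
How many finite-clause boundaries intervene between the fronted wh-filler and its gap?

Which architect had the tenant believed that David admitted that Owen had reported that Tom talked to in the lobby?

3

"which architect" is extracted from the PP object of "talked".
Boundaries crossed, outermost first: [that], [that], [that] — 3 in total.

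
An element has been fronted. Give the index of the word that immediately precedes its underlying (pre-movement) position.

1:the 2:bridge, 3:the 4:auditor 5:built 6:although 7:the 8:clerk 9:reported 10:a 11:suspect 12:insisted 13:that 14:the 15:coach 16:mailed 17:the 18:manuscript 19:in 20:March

5

The displaced element is "the bridge" (word 2).
It functions as the direct object of "built", so the gap sits immediately after word 5 ("built").
Base order: The auditor built the bridge although the clerk reported a suspect insisted that the coach mailed the manuscript in March.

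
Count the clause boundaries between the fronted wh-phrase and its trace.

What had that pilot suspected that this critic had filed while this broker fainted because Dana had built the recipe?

"what" is extracted from the object of "filed".
Boundaries crossed, outermost first: [that] — 1 in total.

1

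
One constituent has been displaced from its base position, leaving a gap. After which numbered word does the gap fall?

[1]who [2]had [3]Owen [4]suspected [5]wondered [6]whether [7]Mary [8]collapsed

The displaced element is "who" (word 1).
It is linked across 1 clause boundary (Ø).
It functions as the subject of "wondered", so the gap sits immediately after word 4 ("suspected").
Base order: Owen had suspected that who wondered whether Mary collapsed.

4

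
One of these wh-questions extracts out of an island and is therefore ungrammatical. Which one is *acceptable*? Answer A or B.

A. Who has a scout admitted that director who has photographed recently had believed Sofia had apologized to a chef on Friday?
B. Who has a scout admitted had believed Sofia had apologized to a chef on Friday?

In A, the wh-phrase is extracted from inside a complex-NP island (relative clause) (introduced by "who"), which blocks movement.
In B, the extraction path crosses only that-complement boundaries, which are transparent.
So B is grammatical.

B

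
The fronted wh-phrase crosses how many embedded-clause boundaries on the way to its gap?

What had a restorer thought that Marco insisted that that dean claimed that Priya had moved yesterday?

"what" is extracted from the object of "moved".
Boundaries crossed, outermost first: [that], [that], [that] — 3 in total.

3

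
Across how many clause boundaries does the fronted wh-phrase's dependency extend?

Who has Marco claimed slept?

1

"who" is extracted from the subject of "slept".
Boundaries crossed, outermost first: [Ø] — 1 in total.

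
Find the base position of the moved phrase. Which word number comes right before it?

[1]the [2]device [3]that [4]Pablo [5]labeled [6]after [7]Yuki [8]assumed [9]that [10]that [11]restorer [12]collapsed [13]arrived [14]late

5

The displaced element is "the device" (word 2).
It functions as the direct object of "labeled", so the gap sits immediately after word 5 ("labeled").
Base order: Pablo labeled the device after Yuki assumed that that restorer collapsed.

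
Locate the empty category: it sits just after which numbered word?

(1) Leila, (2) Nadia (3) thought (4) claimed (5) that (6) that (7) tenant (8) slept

The displaced element is "Leila" (word 1).
It is linked across 1 clause boundary (Ø).
It functions as the subject of "claimed", so the gap sits immediately after word 3 ("thought").
Base order: Nadia thought that Leila claimed that that tenant slept.

3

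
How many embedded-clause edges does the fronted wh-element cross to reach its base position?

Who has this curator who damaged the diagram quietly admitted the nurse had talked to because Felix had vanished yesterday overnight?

"who" is extracted from the PP object of "talked".
Boundaries crossed, outermost first: [Ø] — 1 in total.

1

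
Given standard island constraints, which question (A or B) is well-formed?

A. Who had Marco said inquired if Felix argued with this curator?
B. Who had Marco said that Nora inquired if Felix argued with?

In B, the wh-phrase is extracted from inside a wh-island (introduced by "if"), which blocks movement.
In A, the extraction path crosses only that-complement boundaries, which are transparent.
So A is grammatical.

A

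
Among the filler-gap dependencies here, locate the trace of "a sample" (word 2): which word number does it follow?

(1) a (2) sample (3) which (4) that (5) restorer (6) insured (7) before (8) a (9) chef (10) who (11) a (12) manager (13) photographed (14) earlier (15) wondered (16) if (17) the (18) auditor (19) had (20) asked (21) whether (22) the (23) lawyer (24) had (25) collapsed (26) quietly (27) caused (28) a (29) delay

6

The displaced element is "a sample" (word 2).
It functions as the direct object of "insured", so the gap sits immediately after word 6 ("insured").
Base order: That restorer insured a sample before a chef who a manager photographed earlier wondered if the auditor had asked whether the lawyer had collapsed quietly.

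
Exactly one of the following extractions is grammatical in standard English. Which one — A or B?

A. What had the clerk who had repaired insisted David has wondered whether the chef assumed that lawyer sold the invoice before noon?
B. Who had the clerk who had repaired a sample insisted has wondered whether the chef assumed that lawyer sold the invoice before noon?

B

In A, the wh-phrase is extracted from inside a complex-NP island (relative clause) (introduced by "who"), which blocks movement.
In B, the extraction path crosses only that-complement boundaries, which are transparent.
So B is grammatical.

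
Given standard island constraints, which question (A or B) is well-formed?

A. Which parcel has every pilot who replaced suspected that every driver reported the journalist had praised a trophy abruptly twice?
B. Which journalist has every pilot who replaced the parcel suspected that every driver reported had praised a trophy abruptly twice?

B

In A, the wh-phrase is extracted from inside a complex-NP island (relative clause) (introduced by "who"), which blocks movement.
In B, the extraction path crosses only that-complement boundaries, which are transparent.
So B is grammatical.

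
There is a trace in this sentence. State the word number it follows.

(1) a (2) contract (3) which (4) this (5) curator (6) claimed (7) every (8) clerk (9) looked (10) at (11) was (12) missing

10

The displaced element is "a contract" (word 2).
It is linked across 1 clause boundary (Ø).
It functions as the object of the preposition "at" of "looked", so the gap sits immediately after word 10 ("at").
Base order: This curator claimed every clerk looked at a contract.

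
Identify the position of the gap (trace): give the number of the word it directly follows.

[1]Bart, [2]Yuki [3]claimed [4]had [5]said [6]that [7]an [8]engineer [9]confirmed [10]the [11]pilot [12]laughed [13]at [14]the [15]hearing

The displaced element is "Bart" (word 1).
It is linked across 1 clause boundary (Ø).
It functions as the subject of "said", so the gap sits immediately after word 3 ("claimed").
Base order: Yuki claimed that Bart had said that an engineer confirmed the pilot laughed at the hearing.

3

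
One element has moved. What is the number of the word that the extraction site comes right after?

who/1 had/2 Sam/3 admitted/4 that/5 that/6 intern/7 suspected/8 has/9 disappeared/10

The displaced element is "who" (word 1).
It is linked across 2 clause boundaries (that → Ø).
It functions as the subject of "disappeared", so the gap sits immediately after word 8 ("suspected").
Base order: Sam had admitted that that intern suspected that who has disappeared.

8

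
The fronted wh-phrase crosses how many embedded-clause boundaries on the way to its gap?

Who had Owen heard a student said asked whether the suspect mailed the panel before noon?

2

"who" is extracted from the subject of "asked".
Boundaries crossed, outermost first: [Ø], [Ø] — 2 in total.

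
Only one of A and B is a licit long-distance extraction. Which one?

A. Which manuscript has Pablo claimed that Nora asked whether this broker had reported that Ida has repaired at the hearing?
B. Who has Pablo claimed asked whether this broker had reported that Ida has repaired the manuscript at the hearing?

In A, the wh-phrase is extracted from inside a wh-island (introduced by "whether"), which blocks movement.
In B, the extraction path crosses only that-complement boundaries, which are transparent.
So B is grammatical.

B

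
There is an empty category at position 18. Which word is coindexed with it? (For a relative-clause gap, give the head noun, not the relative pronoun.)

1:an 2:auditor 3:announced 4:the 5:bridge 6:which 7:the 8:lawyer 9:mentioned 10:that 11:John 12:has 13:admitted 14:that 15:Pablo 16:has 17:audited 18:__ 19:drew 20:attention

The gap at 18 is the object of "audited", inside a relative clause.
The relative pronoun is "which" (word 6); it is bound by the head noun immediately before it.
Its filler is the head noun "bridge", at word 5.

5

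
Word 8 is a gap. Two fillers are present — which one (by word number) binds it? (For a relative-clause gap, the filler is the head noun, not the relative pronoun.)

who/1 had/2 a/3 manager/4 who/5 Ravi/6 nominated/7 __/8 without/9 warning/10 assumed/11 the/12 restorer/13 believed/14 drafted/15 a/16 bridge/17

4

The marked gap is inside the relative clause, the direct object of "nominated".
Its filler is the head noun "manager" (via "who"), at word 4.
(The other dependency links word 1 to a gap after word 14.)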